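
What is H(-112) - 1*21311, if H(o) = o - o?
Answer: -21311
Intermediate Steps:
H(o) = 0
H(-112) - 1*21311 = 0 - 1*21311 = 0 - 21311 = -21311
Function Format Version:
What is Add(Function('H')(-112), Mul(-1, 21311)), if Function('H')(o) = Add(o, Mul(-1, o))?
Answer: -21311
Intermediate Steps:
Function('H')(o) = 0
Add(Function('H')(-112), Mul(-1, 21311)) = Add(0, Mul(-1, 21311)) = Add(0, -21311) = -21311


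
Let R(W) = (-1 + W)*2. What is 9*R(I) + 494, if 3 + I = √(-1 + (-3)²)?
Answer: 422 + 36*√2 ≈ 472.91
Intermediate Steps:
I = -3 + 2*√2 (I = -3 + √(-1 + (-3)²) = -3 + √(-1 + 9) = -3 + √8 = -3 + 2*√2 ≈ -0.17157)
R(W) = -2 + 2*W
9*R(I) + 494 = 9*(-2 + 2*(-3 + 2*√2)) + 494 = 9*(-2 + (-6 + 4*√2)) + 494 = 9*(-8 + 4*√2) + 494 = (-72 + 36*√2) + 494 = 422 + 36*√2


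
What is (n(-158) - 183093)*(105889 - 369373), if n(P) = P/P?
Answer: 48241812528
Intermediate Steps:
n(P) = 1
(n(-158) - 183093)*(105889 - 369373) = (1 - 183093)*(105889 - 369373) = -183092*(-263484) = 48241812528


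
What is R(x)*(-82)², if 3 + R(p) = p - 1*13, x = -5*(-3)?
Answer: -6724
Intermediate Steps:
x = 15
R(p) = -16 + p (R(p) = -3 + (p - 1*13) = -3 + (p - 13) = -3 + (-13 + p) = -16 + p)
R(x)*(-82)² = (-16 + 15)*(-82)² = -1*6724 = -6724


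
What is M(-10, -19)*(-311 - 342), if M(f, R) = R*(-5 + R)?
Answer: -297768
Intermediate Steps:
M(-10, -19)*(-311 - 342) = (-19*(-5 - 19))*(-311 - 342) = -19*(-24)*(-653) = 456*(-653) = -297768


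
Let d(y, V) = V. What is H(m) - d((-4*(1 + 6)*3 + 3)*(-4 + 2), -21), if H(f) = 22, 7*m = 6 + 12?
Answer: 43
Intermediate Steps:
m = 18/7 (m = (6 + 12)/7 = (1/7)*18 = 18/7 ≈ 2.5714)
H(m) - d((-4*(1 + 6)*3 + 3)*(-4 + 2), -21) = 22 - 1*(-21) = 22 + 21 = 43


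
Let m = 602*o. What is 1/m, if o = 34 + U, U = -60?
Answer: -1/15652 ≈ -6.3890e-5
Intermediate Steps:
o = -26 (o = 34 - 60 = -26)
m = -15652 (m = 602*(-26) = -15652)
1/m = 1/(-15652) = -1/15652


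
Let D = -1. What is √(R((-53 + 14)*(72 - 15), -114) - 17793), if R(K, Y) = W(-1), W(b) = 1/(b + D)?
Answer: I*√71174/2 ≈ 133.39*I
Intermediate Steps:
W(b) = 1/(-1 + b) (W(b) = 1/(b - 1) = 1/(-1 + b))
R(K, Y) = -½ (R(K, Y) = 1/(-1 - 1) = 1/(-2) = -½)
√(R((-53 + 14)*(72 - 15), -114) - 17793) = √(-½ - 17793) = √(-35587/2) = I*√71174/2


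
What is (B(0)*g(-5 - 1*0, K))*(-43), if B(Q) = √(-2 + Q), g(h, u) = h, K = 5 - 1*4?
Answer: 215*I*√2 ≈ 304.06*I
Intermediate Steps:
K = 1 (K = 5 - 4 = 1)
(B(0)*g(-5 - 1*0, K))*(-43) = (√(-2 + 0)*(-5 - 1*0))*(-43) = (√(-2)*(-5 + 0))*(-43) = ((I*√2)*(-5))*(-43) = -5*I*√2*(-43) = 215*I*√2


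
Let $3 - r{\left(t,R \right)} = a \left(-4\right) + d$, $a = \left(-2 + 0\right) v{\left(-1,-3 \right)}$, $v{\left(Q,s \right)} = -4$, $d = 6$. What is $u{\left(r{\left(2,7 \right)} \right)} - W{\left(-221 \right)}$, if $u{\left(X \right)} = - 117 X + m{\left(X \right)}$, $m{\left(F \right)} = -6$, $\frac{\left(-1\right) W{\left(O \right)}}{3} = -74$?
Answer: $-3621$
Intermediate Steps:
$W{\left(O \right)} = 222$ ($W{\left(O \right)} = \left(-3\right) \left(-74\right) = 222$)
$a = 8$ ($a = \left(-2 + 0\right) \left(-4\right) = \left(-2\right) \left(-4\right) = 8$)
$r{\left(t,R \right)} = 29$ ($r{\left(t,R \right)} = 3 - \left(8 \left(-4\right) + 6\right) = 3 - \left(-32 + 6\right) = 3 - -26 = 3 + 26 = 29$)
$u{\left(X \right)} = -6 - 117 X$ ($u{\left(X \right)} = - 117 X - 6 = -6 - 117 X$)
$u{\left(r{\left(2,7 \right)} \right)} - W{\left(-221 \right)} = \left(-6 - 3393\right) - 222 = -3399 - 222 = -3621$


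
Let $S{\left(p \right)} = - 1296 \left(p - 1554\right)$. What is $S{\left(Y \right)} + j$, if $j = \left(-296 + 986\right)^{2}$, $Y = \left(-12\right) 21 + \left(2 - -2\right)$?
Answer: $2811492$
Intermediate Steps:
$Y = -248$ ($Y = -252 + \left(2 + 2\right) = -252 + 4 = -248$)
$j = 476100$ ($j = 690^{2} = 476100$)
$S{\left(p \right)} = 2013984 - 1296 p$ ($S{\left(p \right)} = - 1296 \left(-1554 + p\right) = 2013984 - 1296 p$)
$S{\left(Y \right)} + j = \left(2013984 - -321408\right) + 476100 = \left(2013984 + 321408\right) + 476100 = 2335392 + 476100 = 2811492$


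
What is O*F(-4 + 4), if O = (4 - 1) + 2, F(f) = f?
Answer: 0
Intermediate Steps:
O = 5 (O = 3 + 2 = 5)
O*F(-4 + 4) = 5*(-4 + 4) = 5*0 = 0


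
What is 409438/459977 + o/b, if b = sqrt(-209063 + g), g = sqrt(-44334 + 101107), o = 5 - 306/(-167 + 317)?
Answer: 409438/459977 - 74*I/(25*sqrt(209063 - sqrt(56773))) ≈ 0.89013 - 0.0064774*I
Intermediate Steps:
o = 74/25 (o = 5 - 306/150 = 5 - 306*1/150 = 5 - 51/25 = 74/25 ≈ 2.9600)
g = sqrt(56773) ≈ 238.27
b = sqrt(-209063 + sqrt(56773)) ≈ 456.97*I
409438/459977 + o/b = 409438/459977 + 74/(25*(sqrt(-209063 + sqrt(56773)))) = 409438*(1/459977) + 74/(25*sqrt(-209063 + sqrt(56773))) = 409438/459977 + 74/(25*sqrt(-209063 + sqrt(56773)))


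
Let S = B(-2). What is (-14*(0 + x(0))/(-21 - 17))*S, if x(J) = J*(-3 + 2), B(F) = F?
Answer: 0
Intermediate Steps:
x(J) = -J (x(J) = J*(-1) = -J)
S = -2
(-14*(0 + x(0))/(-21 - 17))*S = -14*(0 - 1*0)/(-21 - 17)*(-2) = -14*(0 + 0)/(-38)*(-2) = -0*(-1)/38*(-2) = -14*0*(-2) = 0*(-2) = 0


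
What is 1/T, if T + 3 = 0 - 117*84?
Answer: -1/9831 ≈ -0.00010172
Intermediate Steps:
T = -9831 (T = -3 + (0 - 117*84) = -3 + (0 - 9828) = -3 - 9828 = -9831)
1/T = 1/(-9831) = -1/9831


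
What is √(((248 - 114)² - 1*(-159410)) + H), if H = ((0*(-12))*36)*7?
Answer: √177366 ≈ 421.15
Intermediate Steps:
H = 0 (H = (0*36)*7 = 0*7 = 0)
√(((248 - 114)² - 1*(-159410)) + H) = √(((248 - 114)² - 1*(-159410)) + 0) = √((134² + 159410) + 0) = √((17956 + 159410) + 0) = √(177366 + 0) = √177366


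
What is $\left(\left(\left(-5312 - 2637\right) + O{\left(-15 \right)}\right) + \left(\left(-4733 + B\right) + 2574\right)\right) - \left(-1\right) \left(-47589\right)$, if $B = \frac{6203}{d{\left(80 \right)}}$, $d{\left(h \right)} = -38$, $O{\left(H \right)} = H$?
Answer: $- \frac{2199259}{38} \approx -57875.0$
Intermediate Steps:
$B = - \frac{6203}{38}$ ($B = \frac{6203}{-38} = 6203 \left(- \frac{1}{38}\right) = - \frac{6203}{38} \approx -163.24$)
$\left(\left(\left(-5312 - 2637\right) + O{\left(-15 \right)}\right) + \left(\left(-4733 + B\right) + 2574\right)\right) - \left(-1\right) \left(-47589\right) = \left(\left(\left(-5312 - 2637\right) - 15\right) + \left(\left(-4733 - \frac{6203}{38}\right) + 2574\right)\right) - \left(-1\right) \left(-47589\right) = \left(\left(-7949 - 15\right) + \left(- \frac{186057}{38} + 2574\right)\right) - 47589 = \left(-7964 - \frac{88245}{38}\right) - 47589 = - \frac{390877}{38} - 47589 = - \frac{2199259}{38}$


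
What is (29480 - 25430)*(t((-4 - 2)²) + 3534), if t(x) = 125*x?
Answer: 32537700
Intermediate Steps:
(29480 - 25430)*(t((-4 - 2)²) + 3534) = (29480 - 25430)*(125*(-4 - 2)² + 3534) = 4050*(125*(-6)² + 3534) = 4050*(125*36 + 3534) = 4050*(4500 + 3534) = 4050*8034 = 32537700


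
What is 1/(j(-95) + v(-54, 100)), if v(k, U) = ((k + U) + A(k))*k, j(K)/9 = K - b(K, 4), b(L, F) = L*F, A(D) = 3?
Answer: -1/81 ≈ -0.012346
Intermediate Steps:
b(L, F) = F*L
j(K) = -27*K (j(K) = 9*(K - 4*K) = 9*(-3*K) = -27*K)
v(k, U) = k*(3 + U + k) (v(k, U) = ((k + U) + 3)*k = ((U + k) + 3)*k = (3 + U + k)*k = k*(3 + U + k))
1/(j(-95) + v(-54, 100)) = 1/(-27*(-95) - 54*(3 + 100 - 54)) = 1/(2565 - 54*49) = 1/(2565 - 2646) = 1/(-81) = -1/81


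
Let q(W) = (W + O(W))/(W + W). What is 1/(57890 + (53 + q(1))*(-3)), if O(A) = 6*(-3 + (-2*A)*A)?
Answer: 2/115549 ≈ 1.7309e-5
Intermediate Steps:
O(A) = -18 - 12*A**2 (O(A) = 6*(-3 - 2*A**2) = -18 - 12*A**2)
q(W) = (-18 + W - 12*W**2)/(2*W) (q(W) = (W + (-18 - 12*W**2))/(W + W) = (-18 + W - 12*W**2)/((2*W)) = (-18 + W - 12*W**2)*(1/(2*W)) = (-18 + W - 12*W**2)/(2*W))
1/(57890 + (53 + q(1))*(-3)) = 1/(57890 + (53 + (1/2 - 9/1 - 6*1))*(-3)) = 1/(57890 + (53 + (1/2 - 9*1 - 6))*(-3)) = 1/(57890 + (53 + (1/2 - 9 - 6))*(-3)) = 1/(57890 + (53 - 29/2)*(-3)) = 1/(57890 + (77/2)*(-3)) = 1/(57890 - 231/2) = 1/(115549/2) = 2/115549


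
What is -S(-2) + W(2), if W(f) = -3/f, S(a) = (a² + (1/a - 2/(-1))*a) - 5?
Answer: 5/2 ≈ 2.5000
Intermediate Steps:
S(a) = -5 + a² + a*(2 + 1/a) (S(a) = (a² + (1/a - 2*(-1))*a) - 5 = (a² + (1/a + 2)*a) - 5 = (a² + (2 + 1/a)*a) - 5 = (a² + a*(2 + 1/a)) - 5 = -5 + a² + a*(2 + 1/a))
-S(-2) + W(2) = -(-4 + (-2)² + 2*(-2)) - 3/2 = -(-4 + 4 - 4) - 3*½ = -1*(-4) - 3/2 = 4 - 3/2 = 5/2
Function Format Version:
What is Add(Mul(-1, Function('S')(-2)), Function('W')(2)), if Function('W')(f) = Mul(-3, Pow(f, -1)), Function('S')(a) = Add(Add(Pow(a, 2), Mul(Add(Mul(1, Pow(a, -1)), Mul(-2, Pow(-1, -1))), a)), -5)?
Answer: Rational(5, 2) ≈ 2.5000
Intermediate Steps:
Function('S')(a) = Add(-5, Pow(a, 2), Mul(a, Add(2, Pow(a, -1)))) (Function('S')(a) = Add(Add(Pow(a, 2), Mul(Add(Pow(a, -1), Mul(-2, -1)), a)), -5) = Add(Add(Pow(a, 2), Mul(Add(Pow(a, -1), 2), a)), -5) = Add(Add(Pow(a, 2), Mul(Add(2, Pow(a, -1)), a)), -5) = Add(Add(Pow(a, 2), Mul(a, Add(2, Pow(a, -1)))), -5) = Add(-5, Pow(a, 2), Mul(a, Add(2, Pow(a, -1)))))
Add(Mul(-1, Function('S')(-2)), Function('W')(2)) = Add(Mul(-1, Add(-4, Pow(-2, 2), Mul(2, -2))), Mul(-3, Pow(2, -1))) = Add(Mul(-1, Add(-4, 4, -4)), Mul(-3, Rational(1, 2))) = Add(Mul(-1, -4), Rational(-3, 2)) = Add(4, Rational(-3, 2)) = Rational(5, 2)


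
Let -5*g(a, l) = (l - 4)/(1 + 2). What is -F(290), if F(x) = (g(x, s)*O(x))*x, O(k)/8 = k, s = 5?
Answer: 134560/3 ≈ 44853.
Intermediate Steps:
O(k) = 8*k
g(a, l) = 4/15 - l/15 (g(a, l) = -(l - 4)/(5*(1 + 2)) = -(-4 + l)/(5*3) = -(-4/3 + l/3)/5 = 4/15 - l/15)
F(x) = -8*x²/15 (F(x) = ((4/15 - 1/15*5)*(8*x))*x = ((4/15 - ⅓)*(8*x))*x = (-8*x/15)*x = -8*x²/15)
-F(290) = -(-8)*290²/15 = -(-8)*84100/15 = -1*(-134560/3) = 134560/3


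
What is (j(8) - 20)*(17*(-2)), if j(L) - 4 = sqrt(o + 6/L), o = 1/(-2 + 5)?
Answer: 544 - 17*sqrt(39)/3 ≈ 508.61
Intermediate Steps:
o = 1/3 ≈ 0.33333
j(L) = 4 + sqrt(1/3 + 6/L)
(j(8) - 20)*(17*(-2)) = ((4 + sqrt(3)*sqrt((18 + 8)/8)/3) - 20)*(17*(-2)) = ((4 + sqrt(3)*sqrt((1/8)*26)/3) - 20)*(-34) = ((4 + sqrt(3)*sqrt(13/4)/3) - 20)*(-34) = ((4 + sqrt(3)*(sqrt(13)/2)/3) - 20)*(-34) = ((4 + sqrt(39)/6) - 20)*(-34) = (-16 + sqrt(39)/6)*(-34) = 544 - 17*sqrt(39)/3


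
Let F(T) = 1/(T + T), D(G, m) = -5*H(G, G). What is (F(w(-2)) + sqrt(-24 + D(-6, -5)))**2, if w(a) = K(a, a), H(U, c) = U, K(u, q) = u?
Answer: 97/16 - sqrt(6)/2 ≈ 4.8378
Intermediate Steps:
w(a) = a
D(G, m) = -5*G
F(T) = 1/(2*T)
(F(w(-2)) + sqrt(-24 + D(-6, -5)))**2 = ((1/2)/(-2) + sqrt(-24 - 5*(-6)))**2 = ((1/2)*(-1/2) + sqrt(-24 + 30))**2 = (-1/4 + sqrt(6))**2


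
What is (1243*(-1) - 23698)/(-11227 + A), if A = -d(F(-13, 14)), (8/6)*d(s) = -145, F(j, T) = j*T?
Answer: 99764/44473 ≈ 2.2432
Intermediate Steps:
F(j, T) = T*j
d(s) = -435/4 (d(s) = (¾)*(-145) = -435/4)
A = 435/4 (A = -1*(-435/4) = 435/4 ≈ 108.75)
(1243*(-1) - 23698)/(-11227 + A) = (1243*(-1) - 23698)/(-11227 + 435/4) = (-1243 - 23698)/(-44473/4) = -24941*(-4/44473) = 99764/44473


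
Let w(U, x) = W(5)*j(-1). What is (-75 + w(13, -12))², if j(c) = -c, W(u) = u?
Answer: 4900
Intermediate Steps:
w(U, x) = 5 (w(U, x) = 5*(-1*(-1)) = 5*1 = 5)
(-75 + w(13, -12))² = (-75 + 5)² = (-70)² = 4900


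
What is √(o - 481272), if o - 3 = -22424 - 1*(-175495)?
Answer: 13*I*√1942 ≈ 572.89*I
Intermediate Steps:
o = 153074 (o = 3 + (-22424 - 1*(-175495)) = 3 + (-22424 + 175495) = 3 + 153071 = 153074)
√(o - 481272) = √(153074 - 481272) = √(-328198) = 13*I*√1942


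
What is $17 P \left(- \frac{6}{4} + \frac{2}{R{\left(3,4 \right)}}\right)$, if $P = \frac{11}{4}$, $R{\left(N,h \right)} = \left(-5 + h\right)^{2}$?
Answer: $\frac{187}{8} \approx 23.375$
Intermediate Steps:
$P = \frac{11}{4}$ ($P = 11 \cdot \frac{1}{4} = \frac{11}{4} \approx 2.75$)
$17 P \left(- \frac{6}{4} + \frac{2}{R{\left(3,4 \right)}}\right) = 17 \cdot \frac{11}{4} \left(- \frac{6}{4} + \frac{2}{\left(-5 + 4\right)^{2}}\right) = \frac{187 \left(\left(-6\right) \frac{1}{4} + \frac{2}{\left(-1\right)^{2}}\right)}{4} = \frac{187 \left(- \frac{3}{2} + \frac{2}{1}\right)}{4} = \frac{187 \left(- \frac{3}{2} + 2 \cdot 1\right)}{4} = \frac{187 \left(- \frac{3}{2} + 2\right)}{4} = \frac{187}{4} \cdot \frac{1}{2} = \frac{187}{8}$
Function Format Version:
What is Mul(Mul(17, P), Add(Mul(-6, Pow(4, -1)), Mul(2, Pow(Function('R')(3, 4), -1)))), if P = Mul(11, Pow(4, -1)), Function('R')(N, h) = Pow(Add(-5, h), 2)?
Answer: Rational(187, 8) ≈ 23.375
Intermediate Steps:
P = Rational(11, 4) (P = Mul(11, Rational(1, 4)) = Rational(11, 4) ≈ 2.7500)
Mul(Mul(17, P), Add(Mul(-6, Pow(4, -1)), Mul(2, Pow(Function('R')(3, 4), -1)))) = Mul(Mul(17, Rational(11, 4)), Add(Mul(-6, Pow(4, -1)), Mul(2, Pow(Pow(Add(-5, 4), 2), -1)))) = Mul(Rational(187, 4), Add(Mul(-6, Rational(1, 4)), Mul(2, Pow(Pow(-1, 2), -1)))) = Mul(Rational(187, 4), Add(Rational(-3, 2), Mul(2, Pow(1, -1)))) = Mul(Rational(187, 4), Add(Rational(-3, 2), Mul(2, 1))) = Mul(Rational(187, 4), Add(Rational(-3, 2), 2)) = Mul(Rational(187, 4), Rational(1, 2)) = Rational(187, 8)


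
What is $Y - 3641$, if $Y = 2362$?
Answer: $-1279$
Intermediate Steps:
$Y - 3641 = 2362 - 3641 = -1279$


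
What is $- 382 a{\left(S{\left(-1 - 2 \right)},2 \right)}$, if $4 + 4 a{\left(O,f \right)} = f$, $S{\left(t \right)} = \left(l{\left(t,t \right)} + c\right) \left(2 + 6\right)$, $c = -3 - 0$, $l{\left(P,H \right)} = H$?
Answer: $191$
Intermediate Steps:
$c = -3$ ($c = -3 + 0 = -3$)
$S{\left(t \right)} = -24 + 8 t$ ($S{\left(t \right)} = \left(t - 3\right) \left(2 + 6\right) = \left(-3 + t\right) 8 = -24 + 8 t$)
$a{\left(O,f \right)} = -1 + \frac{f}{4}$
$- 382 a{\left(S{\left(-1 - 2 \right)},2 \right)} = - 382 \left(-1 + \frac{1}{4} \cdot 2\right) = - 382 \left(-1 + \frac{1}{2}\right) = \left(-382\right) \left(- \frac{1}{2}\right) = 191$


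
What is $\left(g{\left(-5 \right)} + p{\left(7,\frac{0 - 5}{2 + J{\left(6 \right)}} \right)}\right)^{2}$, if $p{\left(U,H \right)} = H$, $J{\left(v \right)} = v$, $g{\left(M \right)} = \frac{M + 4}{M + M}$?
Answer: $\frac{441}{1600} \approx 0.27563$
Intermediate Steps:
$g{\left(M \right)} = \frac{4 + M}{2 M}$
$\left(g{\left(-5 \right)} + p{\left(7,\frac{0 - 5}{2 + J{\left(6 \right)}} \right)}\right)^{2} = \left(\frac{4 - 5}{2 \left(-5\right)} + \frac{0 - 5}{2 + 6}\right)^{2} = \left(\frac{1}{2} \left(- \frac{1}{5}\right) \left(-1\right) - \frac{5}{8}\right)^{2} = \left(\frac{1}{10} - \frac{5}{8}\right)^{2} = \left(- \frac{21}{40}\right)^{2} = \frac{441}{1600}$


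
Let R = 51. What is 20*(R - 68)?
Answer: -340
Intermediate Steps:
20*(R - 68) = 20*(51 - 68) = 20*(-17) = -340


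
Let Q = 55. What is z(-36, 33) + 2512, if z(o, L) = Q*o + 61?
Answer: 593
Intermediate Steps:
z(o, L) = 61 + 55*o (z(o, L) = 55*o + 61 = 61 + 55*o)
z(-36, 33) + 2512 = (61 + 55*(-36)) + 2512 = (61 - 1980) + 2512 = -1919 + 2512 = 593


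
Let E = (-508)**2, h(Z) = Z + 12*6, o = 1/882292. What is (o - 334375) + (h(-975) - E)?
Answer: -523500899863/882292 ≈ -5.9334e+5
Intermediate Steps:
o = 1/882292 ≈ 1.1334e-6
h(Z) = 72 + Z (h(Z) = Z + 72 = 72 + Z)
E = 258064
(o - 334375) + (h(-975) - E) = (1/882292 - 334375) + ((72 - 975) - 1*258064) = -295016387499/882292 + (-903 - 258064) = -295016387499/882292 - 258967 = -523500899863/882292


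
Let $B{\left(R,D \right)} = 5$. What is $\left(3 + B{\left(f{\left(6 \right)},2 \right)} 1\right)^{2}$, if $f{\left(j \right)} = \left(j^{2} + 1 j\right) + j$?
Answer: $64$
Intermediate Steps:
$f{\left(j \right)} = j^{2} + 2 j$ ($f{\left(j \right)} = \left(j^{2} + j\right) + j = \left(j + j^{2}\right) + j = j^{2} + 2 j$)
$\left(3 + B{\left(f{\left(6 \right)},2 \right)} 1\right)^{2} = \left(3 + 5 \cdot 1\right)^{2} = \left(3 + 5\right)^{2} = 8^{2} = 64$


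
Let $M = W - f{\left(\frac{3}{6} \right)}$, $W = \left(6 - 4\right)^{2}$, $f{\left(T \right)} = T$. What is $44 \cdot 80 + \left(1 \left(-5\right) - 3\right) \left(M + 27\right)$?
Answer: $3276$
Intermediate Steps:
$W = 4$ ($W = 2^{2} = 4$)
$M = \frac{7}{2}$ ($M = 4 - \frac{3}{6} = 4 - 3 \cdot \frac{1}{6} = 4 - \frac{1}{2} = \frac{7}{2} \approx 3.5$)
$44 \cdot 80 + \left(1 \left(-5\right) - 3\right) \left(M + 27\right) = 44 \cdot 80 + \left(1 \left(-5\right) - 3\right) \left(\frac{7}{2} + 27\right) = 3520 + \left(-5 - 3\right) \frac{61}{2} = 3520 - 244 = 3276$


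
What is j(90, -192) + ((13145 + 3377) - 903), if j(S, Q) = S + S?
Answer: 15799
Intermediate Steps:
j(S, Q) = 2*S
j(90, -192) + ((13145 + 3377) - 903) = 2*90 + ((13145 + 3377) - 903) = 180 + (16522 - 903) = 180 + 15619 = 15799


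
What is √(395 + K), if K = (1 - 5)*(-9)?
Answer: √431 ≈ 20.761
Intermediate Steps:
K = 36 (K = -4*(-9) = 36)
√(395 + K) = √(395 + 36) = √431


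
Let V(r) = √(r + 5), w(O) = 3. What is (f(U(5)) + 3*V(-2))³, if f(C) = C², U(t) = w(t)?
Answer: 1458 + 810*√3 ≈ 2861.0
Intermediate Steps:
V(r) = √(5 + r)
U(t) = 3
(f(U(5)) + 3*V(-2))³ = (3² + 3*√(5 - 2))³ = (9 + 3*√3)³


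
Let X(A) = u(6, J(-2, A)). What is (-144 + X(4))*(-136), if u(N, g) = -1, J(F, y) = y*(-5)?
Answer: 19720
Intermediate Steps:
J(F, y) = -5*y
X(A) = -1
(-144 + X(4))*(-136) = (-144 - 1)*(-136) = -145*(-136) = 19720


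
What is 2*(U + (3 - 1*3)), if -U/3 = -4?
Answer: 24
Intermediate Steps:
U = 12 (U = -3*(-4) = 12)
2*(U + (3 - 1*3)) = 2*(12 + (3 - 1*3)) = 2*(12 + (3 - 3)) = 2*(12 + 0) = 2*12 = 24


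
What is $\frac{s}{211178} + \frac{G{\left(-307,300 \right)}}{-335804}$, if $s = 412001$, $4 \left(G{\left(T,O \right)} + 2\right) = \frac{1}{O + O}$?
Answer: $\frac{166022407286411}{85097300534400} \approx 1.951$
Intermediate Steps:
$G{\left(T,O \right)} = -2 + \frac{1}{8 O}$ ($G{\left(T,O \right)} = -2 + \frac{1}{4 \left(O + O\right)} = -2 + \frac{1}{4 \cdot 2 O} = -2 + \frac{\frac{1}{2} \frac{1}{O}}{4} = -2 + \frac{1}{8 O}$)
$\frac{s}{211178} + \frac{G{\left(-307,300 \right)}}{-335804} = \frac{412001}{211178} + \frac{-2 + \frac{1}{8 \cdot 300}}{-335804} = 412001 \cdot \frac{1}{211178} + \left(-2 + \frac{1}{8} \cdot \frac{1}{300}\right) \left(- \frac{1}{335804}\right) = \frac{412001}{211178} + \left(-2 + \frac{1}{2400}\right) \left(- \frac{1}{335804}\right) = \frac{412001}{211178} - - \frac{4799}{805929600} = \frac{412001}{211178} + \frac{4799}{805929600} = \frac{166022407286411}{85097300534400}$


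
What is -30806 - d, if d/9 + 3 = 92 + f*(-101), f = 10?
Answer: -22517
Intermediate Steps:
d = -8289 (d = -27 + 9*(92 + 10*(-101)) = -27 + 9*(92 - 1010) = -27 + 9*(-918) = -27 - 8262 = -8289)
-30806 - d = -30806 - 1*(-8289) = -30806 + 8289 = -22517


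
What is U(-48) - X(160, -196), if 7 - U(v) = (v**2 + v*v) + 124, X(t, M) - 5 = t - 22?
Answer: -4868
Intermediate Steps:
X(t, M) = -17 + t (X(t, M) = 5 + (t - 22) = 5 + (-22 + t) = -17 + t)
U(v) = -117 - 2*v**2 (U(v) = 7 - ((v**2 + v*v) + 124) = 7 - ((v**2 + v**2) + 124) = 7 - (2*v**2 + 124) = 7 - (124 + 2*v**2) = 7 + (-124 - 2*v**2) = -117 - 2*v**2)
U(-48) - X(160, -196) = (-117 - 2*(-48)**2) - (-17 + 160) = (-117 - 2*2304) - 1*143 = (-117 - 4608) - 143 = -4725 - 143 = -4868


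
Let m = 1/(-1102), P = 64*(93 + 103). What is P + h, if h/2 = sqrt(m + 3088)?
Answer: 12544 + 85*sqrt(519042)/551 ≈ 12655.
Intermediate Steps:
P = 12544 (P = 64*196 = 12544)
m = -1/1102 ≈ -0.00090744
h = 85*sqrt(519042)/551 (h = 2*sqrt(-1/1102 + 3088) = 2*sqrt(3402975/1102) = 2*(85*sqrt(519042)/1102) = 85*sqrt(519042)/551 ≈ 111.14)
P + h = 12544 + 85*sqrt(519042)/551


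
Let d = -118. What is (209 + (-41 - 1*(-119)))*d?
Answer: -33866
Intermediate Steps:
(209 + (-41 - 1*(-119)))*d = (209 + (-41 - 1*(-119)))*(-118) = (209 + (-41 + 119))*(-118) = (209 + 78)*(-118) = 287*(-118) = -33866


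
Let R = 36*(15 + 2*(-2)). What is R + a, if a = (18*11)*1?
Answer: 594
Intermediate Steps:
R = 396 (R = 36*(15 - 4) = 36*11 = 396)
a = 198 (a = 198*1 = 198)
R + a = 396 + 198 = 594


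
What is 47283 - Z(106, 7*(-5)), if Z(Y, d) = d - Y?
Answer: 47424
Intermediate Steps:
47283 - Z(106, 7*(-5)) = 47283 - (7*(-5) - 1*106) = 47283 - (-35 - 106) = 47283 - 1*(-141) = 47283 + 141 = 47424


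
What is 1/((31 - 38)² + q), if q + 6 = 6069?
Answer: 1/6112 ≈ 0.00016361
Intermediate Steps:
q = 6063 (q = -6 + 6069 = 6063)
1/((31 - 38)² + q) = 1/((31 - 38)² + 6063) = 1/((-7)² + 6063) = 1/(49 + 6063) = 1/6112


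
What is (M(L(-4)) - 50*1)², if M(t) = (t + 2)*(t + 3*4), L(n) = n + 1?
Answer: 3481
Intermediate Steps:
L(n) = 1 + n
M(t) = (2 + t)*(12 + t) (M(t) = (2 + t)*(t + 12) = (2 + t)*(12 + t))
(M(L(-4)) - 50*1)² = ((24 + (1 - 4)² + 14*(1 - 4)) - 50*1)² = ((24 + (-3)² + 14*(-3)) - 50)² = ((24 + 9 - 42) - 50)² = (-9 - 50)² = (-59)² = 3481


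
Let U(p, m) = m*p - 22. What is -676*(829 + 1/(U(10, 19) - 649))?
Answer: -20734896/37 ≈ -5.6040e+5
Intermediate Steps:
U(p, m) = -22 + m*p
-676*(829 + 1/(U(10, 19) - 649)) = -676*(829 + 1/((-22 + 19*10) - 649)) = -676*(829 + 1/((-22 + 190) - 649)) = -676*(829 + 1/(168 - 649)) = -676*(829 + 1/(-481)) = -676*(829 - 1/481) = -676*398748/481 = -20734896/37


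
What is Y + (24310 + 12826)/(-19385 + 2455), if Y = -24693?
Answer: -209044813/8465 ≈ -24695.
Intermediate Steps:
Y + (24310 + 12826)/(-19385 + 2455) = -24693 + (24310 + 12826)/(-19385 + 2455) = -24693 + 37136/(-16930) = -24693 + 37136*(-1/16930) = -24693 - 18568/8465 = -209044813/8465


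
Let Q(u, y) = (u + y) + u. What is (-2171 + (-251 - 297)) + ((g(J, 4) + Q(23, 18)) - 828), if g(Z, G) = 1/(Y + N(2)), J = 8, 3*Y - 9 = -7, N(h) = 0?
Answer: -6963/2 ≈ -3481.5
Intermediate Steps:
Q(u, y) = y + 2*u
Y = ⅔ (Y = 3 + (⅓)*(-7) = 3 - 7/3 = ⅔ ≈ 0.66667)
g(Z, G) = 3/2 (g(Z, G) = 1/(⅔ + 0) = 1/(⅔) = 3/2)
(-2171 + (-251 - 297)) + ((g(J, 4) + Q(23, 18)) - 828) = (-2171 + (-251 - 297)) + ((3/2 + (18 + 2*23)) - 828) = (-2171 - 548) + ((3/2 + (18 + 46)) - 828) = -2719 + ((3/2 + 64) - 828) = -2719 + (131/2 - 828) = -2719 - 1525/2 = -6963/2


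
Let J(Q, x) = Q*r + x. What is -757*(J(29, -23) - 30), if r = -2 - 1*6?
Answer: 215745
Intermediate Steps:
r = -8 (r = -2 - 6 = -8)
J(Q, x) = x - 8*Q (J(Q, x) = Q*(-8) + x = -8*Q + x = x - 8*Q)
-757*(J(29, -23) - 30) = -757*((-23 - 8*29) - 30) = -757*((-23 - 232) - 30) = -757*(-255 - 30) = -757*(-285) = 215745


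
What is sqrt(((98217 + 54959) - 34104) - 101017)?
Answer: sqrt(18055) ≈ 134.37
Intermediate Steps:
sqrt(((98217 + 54959) - 34104) - 101017) = sqrt((153176 - 34104) - 101017) = sqrt(119072 - 101017) = sqrt(18055)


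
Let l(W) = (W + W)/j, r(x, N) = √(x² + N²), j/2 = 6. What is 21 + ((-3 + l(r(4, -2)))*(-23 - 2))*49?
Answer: 3696 - 1225*√5/3 ≈ 2782.9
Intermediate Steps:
j = 12 (j = 2*6 = 12)
r(x, N) = √(N² + x²)
l(W) = W/6 (l(W) = (W + W)/12 = (2*W)*(1/12) = W/6)
21 + ((-3 + l(r(4, -2)))*(-23 - 2))*49 = 21 + ((-3 + √((-2)² + 4²)/6)*(-23 - 2))*49 = 21 + ((-3 + √(4 + 16)/6)*(-25))*49 = 21 + ((-3 + √20/6)*(-25))*49 = 21 + ((-3 + (2*√5)/6)*(-25))*49 = 21 + ((-3 + √5/3)*(-25))*49 = 21 + (75 - 25*√5/3)*49 = 21 + (3675 - 1225*√5/3) = 3696 - 1225*√5/3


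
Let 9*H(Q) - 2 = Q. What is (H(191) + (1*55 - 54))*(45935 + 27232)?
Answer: 4926578/3 ≈ 1.6422e+6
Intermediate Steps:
H(Q) = 2/9 + Q/9
(H(191) + (1*55 - 54))*(45935 + 27232) = ((2/9 + (⅑)*191) + (1*55 - 54))*(45935 + 27232) = ((2/9 + 191/9) + (55 - 54))*73167 = (193/9 + 1)*73167 = (202/9)*73167 = 4926578/3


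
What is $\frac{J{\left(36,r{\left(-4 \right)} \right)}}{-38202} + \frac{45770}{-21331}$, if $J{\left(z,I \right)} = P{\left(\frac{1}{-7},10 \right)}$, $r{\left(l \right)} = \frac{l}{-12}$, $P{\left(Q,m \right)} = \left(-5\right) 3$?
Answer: $- \frac{582728525}{271628954} \approx -2.1453$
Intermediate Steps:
$P{\left(Q,m \right)} = -15$
$r{\left(l \right)} = - \frac{l}{12}$ ($r{\left(l \right)} = l \left(- \frac{1}{12}\right) = - \frac{l}{12}$)
$J{\left(z,I \right)} = -15$
$\frac{J{\left(36,r{\left(-4 \right)} \right)}}{-38202} + \frac{45770}{-21331} = - \frac{15}{-38202} + \frac{45770}{-21331} = \left(-15\right) \left(- \frac{1}{38202}\right) + 45770 \left(- \frac{1}{21331}\right) = \frac{5}{12734} - \frac{45770}{21331} = - \frac{582728525}{271628954}$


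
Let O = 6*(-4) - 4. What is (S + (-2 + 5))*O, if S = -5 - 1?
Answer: 84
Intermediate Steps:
S = -6
O = -28 (O = -24 - 4 = -28)
(S + (-2 + 5))*O = (-6 + (-2 + 5))*(-28) = (-6 + 3)*(-28) = -3*(-28) = 84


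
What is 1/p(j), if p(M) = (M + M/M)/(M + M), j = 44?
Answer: 88/45 ≈ 1.9556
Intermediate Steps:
p(M) = (1 + M)/(2*M) (p(M) = (M + 1)/((2*M)) = (1 + M)*(1/(2*M)) = (1 + M)/(2*M))
1/p(j) = 1/((½)*(1 + 44)/44) = 1/((½)*(1/44)*45) = 1/(45/88) = 88/45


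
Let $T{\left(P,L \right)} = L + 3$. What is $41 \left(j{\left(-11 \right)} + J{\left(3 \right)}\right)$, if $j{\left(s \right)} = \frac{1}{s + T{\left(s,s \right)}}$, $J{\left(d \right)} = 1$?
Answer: $\frac{738}{19} \approx 38.842$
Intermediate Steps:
$T{\left(P,L \right)} = 3 + L$
$j{\left(s \right)} = \frac{1}{3 + 2 s}$ ($j{\left(s \right)} = \frac{1}{s + \left(3 + s\right)} = \frac{1}{3 + 2 s}$)
$41 \left(j{\left(-11 \right)} + J{\left(3 \right)}\right) = 41 \left(\frac{1}{3 + 2 \left(-11\right)} + 1\right) = 41 \left(\frac{1}{3 - 22} + 1\right) = 41 \left(\frac{1}{-19} + 1\right) = 41 \left(- \frac{1}{19} + 1\right) = 41 \cdot \frac{18}{19} = \frac{738}{19}$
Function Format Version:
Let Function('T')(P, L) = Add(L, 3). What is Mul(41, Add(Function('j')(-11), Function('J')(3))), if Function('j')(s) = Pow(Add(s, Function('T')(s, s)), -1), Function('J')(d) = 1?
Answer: Rational(738, 19) ≈ 38.842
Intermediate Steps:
Function('T')(P, L) = Add(3, L)
Function('j')(s) = Pow(Add(3, Mul(2, s)), -1) (Function('j')(s) = Pow(Add(s, Add(3, s)), -1) = Pow(Add(3, Mul(2, s)), -1))
Mul(41, Add(Function('j')(-11), Function('J')(3))) = Mul(41, Add(Pow(Add(3, Mul(2, -11)), -1), 1)) = Mul(41, Add(Pow(Add(3, -22), -1), 1)) = Mul(41, Add(Pow(-19, -1), 1)) = Mul(41, Add(Rational(-1, 19), 1)) = Mul(41, Rational(18, 19)) = Rational(738, 19)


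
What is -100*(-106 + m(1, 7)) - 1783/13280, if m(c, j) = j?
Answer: 131470217/13280 ≈ 9899.9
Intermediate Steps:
-100*(-106 + m(1, 7)) - 1783/13280 = -100*(-106 + 7) - 1783/13280 = -100*(-99) - 1783*1/13280 = 9900 - 1783/13280 = 131470217/13280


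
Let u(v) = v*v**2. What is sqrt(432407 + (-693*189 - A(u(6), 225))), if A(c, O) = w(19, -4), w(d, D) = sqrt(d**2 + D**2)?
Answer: sqrt(301430 - sqrt(377)) ≈ 549.01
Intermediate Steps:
u(v) = v**3
w(d, D) = sqrt(D**2 + d**2)
A(c, O) = sqrt(377) (A(c, O) = sqrt((-4)**2 + 19**2) = sqrt(16 + 361) = sqrt(377))
sqrt(432407 + (-693*189 - A(u(6), 225))) = sqrt(432407 + (-693*189 - sqrt(377))) = sqrt(432407 + (-130977 - sqrt(377))) = sqrt(301430 - sqrt(377))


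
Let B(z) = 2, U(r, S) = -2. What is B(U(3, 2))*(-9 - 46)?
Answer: -110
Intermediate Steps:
B(U(3, 2))*(-9 - 46) = 2*(-9 - 46) = 2*(-55) = -110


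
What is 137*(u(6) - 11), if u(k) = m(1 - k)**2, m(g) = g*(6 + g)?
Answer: 1918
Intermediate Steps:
u(k) = (1 - k)**2*(7 - k)**2 (u(k) = ((1 - k)*(6 + (1 - k)))**2 = ((1 - k)*(7 - k))**2 = (1 - k)**2*(7 - k)**2)
137*(u(6) - 11) = 137*((-1 + 6)**2*(-7 + 6)**2 - 11) = 137*(5**2*(-1)**2 - 11) = 137*(25*1 - 11) = 137*(25 - 11) = 137*14 = 1918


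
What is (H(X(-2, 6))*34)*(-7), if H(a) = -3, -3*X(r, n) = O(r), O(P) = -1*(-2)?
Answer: 714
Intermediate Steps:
O(P) = 2
X(r, n) = -2/3 (X(r, n) = -1/3*2 = -2/3)
(H(X(-2, 6))*34)*(-7) = -3*34*(-7) = -102*(-7) = 714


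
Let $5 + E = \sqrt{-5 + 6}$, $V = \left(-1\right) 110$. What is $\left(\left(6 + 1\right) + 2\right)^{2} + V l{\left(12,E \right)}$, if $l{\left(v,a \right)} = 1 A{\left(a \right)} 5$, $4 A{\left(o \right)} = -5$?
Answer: $\frac{1537}{2} \approx 768.5$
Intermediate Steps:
$V = -110$
$A{\left(o \right)} = - \frac{5}{4}$ ($A{\left(o \right)} = \frac{1}{4} \left(-5\right) = - \frac{5}{4}$)
$E = -4$ ($E = -5 + \sqrt{-5 + 6} = -5 + \sqrt{1} = -5 + 1 = -4$)
$l{\left(v,a \right)} = - \frac{25}{4}$ ($l{\left(v,a \right)} = 1 \left(- \frac{5}{4}\right) 5 = \left(- \frac{5}{4}\right) 5 = - \frac{25}{4}$)
$\left(\left(6 + 1\right) + 2\right)^{2} + V l{\left(12,E \right)} = \left(\left(6 + 1\right) + 2\right)^{2} - - \frac{1375}{2} = \left(7 + 2\right)^{2} + \frac{1375}{2} = 9^{2} + \frac{1375}{2} = 81 + \frac{1375}{2} = \frac{1537}{2}$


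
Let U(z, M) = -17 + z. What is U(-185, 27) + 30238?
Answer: 30036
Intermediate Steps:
U(-185, 27) + 30238 = (-17 - 185) + 30238 = -202 + 30238 = 30036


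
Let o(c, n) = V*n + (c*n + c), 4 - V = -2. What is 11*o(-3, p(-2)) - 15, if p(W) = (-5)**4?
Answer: 20577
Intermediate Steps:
V = 6 (V = 4 - 1*(-2) = 4 + 2 = 6)
p(W) = 625
o(c, n) = c + 6*n + c*n (o(c, n) = 6*n + (c*n + c) = 6*n + (c + c*n) = c + 6*n + c*n)
11*o(-3, p(-2)) - 15 = 11*(-3 + 6*625 - 3*625) - 15 = 11*(-3 + 3750 - 1875) - 15 = 11*1872 - 15 = 20592 - 15 = 20577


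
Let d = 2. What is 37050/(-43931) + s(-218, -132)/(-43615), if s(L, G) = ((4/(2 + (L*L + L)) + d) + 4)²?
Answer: -226254971524729289/268013184891479885 ≈ -0.84419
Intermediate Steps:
s(L, G) = (6 + 4/(2 + L + L²))² (s(L, G) = ((4/(2 + (L*L + L)) + 2) + 4)² = ((4/(2 + (L² + L)) + 2) + 4)² = ((4/(2 + (L + L²)) + 2) + 4)² = ((4/(2 + L + L²) + 2) + 4)² = ((2 + 4/(2 + L + L²)) + 4)² = (6 + 4/(2 + L + L²))²)
37050/(-43931) + s(-218, -132)/(-43615) = 37050/(-43931) + (4*(8 + 3*(-218) + 3*(-218)²)²/(2 - 218 + (-218)²)²)/(-43615) = 37050*(-1/43931) + (4*(8 - 654 + 3*47524)²/(2 - 218 + 47524)²)*(-1/43615) = -37050/43931 + (4*(8 - 654 + 142572)²/47308²)*(-1/43615) = -37050/43931 + (4*(1/2238046864)*141926²)*(-1/43615) = -37050/43931 + (4*(1/2238046864)*20142989476)*(-1/43615) = -37050/43931 + (5035747369/139877929)*(-1/43615) = -37050/43931 - 5035747369/6100775873335 = -226254971524729289/268013184891479885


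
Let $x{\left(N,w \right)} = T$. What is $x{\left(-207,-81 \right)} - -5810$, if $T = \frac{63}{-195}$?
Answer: $\frac{377629}{65} \approx 5809.7$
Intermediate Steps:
$T = - \frac{21}{65}$ ($T = 63 \left(- \frac{1}{195}\right) = - \frac{21}{65} \approx -0.32308$)
$x{\left(N,w \right)} = - \frac{21}{65}$
$x{\left(-207,-81 \right)} - -5810 = - \frac{21}{65} - -5810 = - \frac{21}{65} + 5810 = \frac{377629}{65}$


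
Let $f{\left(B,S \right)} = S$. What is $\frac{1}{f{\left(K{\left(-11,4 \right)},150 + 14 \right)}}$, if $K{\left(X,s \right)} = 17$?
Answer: $\frac{1}{164} \approx 0.0060976$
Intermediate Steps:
$\frac{1}{f{\left(K{\left(-11,4 \right)},150 + 14 \right)}} = \frac{1}{150 + 14} = \frac{1}{164}$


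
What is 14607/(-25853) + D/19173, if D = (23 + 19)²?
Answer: -11164539/23603789 ≈ -0.47300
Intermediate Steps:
D = 1764 (D = 42² = 1764)
14607/(-25853) + D/19173 = 14607/(-25853) + 1764/19173 = 14607*(-1/25853) + 1764*(1/19173) = -14607/25853 + 84/913 = -11164539/23603789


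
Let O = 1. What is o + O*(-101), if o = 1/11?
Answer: -1110/11 ≈ -100.91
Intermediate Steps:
o = 1/11 ≈ 0.090909
o + O*(-101) = 1/11 + 1*(-101) = 1/11 - 101 = -1110/11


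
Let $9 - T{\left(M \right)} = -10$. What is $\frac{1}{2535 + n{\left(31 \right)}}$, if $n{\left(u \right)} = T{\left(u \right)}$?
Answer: $\frac{1}{2554} \approx 0.00039154$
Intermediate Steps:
$T{\left(M \right)} = 19$ ($T{\left(M \right)} = 9 - -10 = 9 + 10 = 19$)
$n{\left(u \right)} = 19$
$\frac{1}{2535 + n{\left(31 \right)}} = \frac{1}{2535 + 19} = \frac{1}{2554}$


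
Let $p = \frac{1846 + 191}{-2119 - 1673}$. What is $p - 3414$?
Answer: $- \frac{4315975}{1264} \approx -3414.5$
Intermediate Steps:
$p = - \frac{679}{1264}$ ($p = \frac{2037}{-3792} = 2037 \left(- \frac{1}{3792}\right) = - \frac{679}{1264} \approx -0.53718$)
$p - 3414 = - \frac{679}{1264} - 3414 = - \frac{4315975}{1264}$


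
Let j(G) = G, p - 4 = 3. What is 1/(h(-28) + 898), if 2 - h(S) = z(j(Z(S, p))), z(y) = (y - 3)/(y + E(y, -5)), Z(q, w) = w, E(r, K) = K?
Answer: 1/898 ≈ 0.0011136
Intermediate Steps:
p = 7 (p = 4 + 3 = 7)
z(y) = (-3 + y)/(-5 + y) (z(y) = (y - 3)/(y - 5) = (-3 + y)/(-5 + y))
h(S) = 0 (h(S) = 2 - (-3 + 7)/(-5 + 7) = 2 - 4/2 = 2 - 1*2 = 2 - 2 = 0)
1/(h(-28) + 898) = 1/(0 + 898) = 1/898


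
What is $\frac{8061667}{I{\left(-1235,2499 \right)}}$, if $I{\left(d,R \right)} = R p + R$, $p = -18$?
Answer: $- \frac{8061667}{42483} \approx -189.76$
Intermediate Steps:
$I{\left(d,R \right)} = - 17 R$ ($I{\left(d,R \right)} = R \left(-18\right) + R = - 18 R + R = - 17 R$)
$\frac{8061667}{I{\left(-1235,2499 \right)}} = \frac{8061667}{\left(-17\right) 2499} = \frac{8061667}{-42483} = 8061667 \left(- \frac{1}{42483}\right) = - \frac{8061667}{42483}$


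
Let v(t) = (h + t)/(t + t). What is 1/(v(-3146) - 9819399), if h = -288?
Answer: -3146/30891827537 ≈ -1.0184e-7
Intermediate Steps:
v(t) = (-288 + t)/(2*t) (v(t) = (-288 + t)/(t + t) = (-288 + t)/((2*t)) = (-288 + t)*(1/(2*t)) = (-288 + t)/(2*t))
1/(v(-3146) - 9819399) = 1/((½)*(-288 - 3146)/(-3146) - 9819399) = 1/((½)*(-1/3146)*(-3434) - 9819399) = 1/(1717/3146 - 9819399) = 1/(-30891827537/3146) = -3146/30891827537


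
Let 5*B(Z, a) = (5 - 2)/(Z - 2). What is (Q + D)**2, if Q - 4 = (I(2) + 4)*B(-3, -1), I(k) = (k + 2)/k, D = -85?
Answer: 4173849/625 ≈ 6678.2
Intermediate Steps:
I(k) = (2 + k)/k
B(Z, a) = 3/(5*(-2 + Z)) (B(Z, a) = ((5 - 2)/(Z - 2))/5 = (3/(-2 + Z))/5 = 3/(5*(-2 + Z)))
Q = 82/25 (Q = 4 + ((2 + 2)/2 + 4)*(3/(5*(-2 - 3))) = 4 + ((1/2)*4 + 4)*((3/5)/(-5)) = 4 + (2 + 4)*((3/5)*(-1/5)) = 4 + 6*(-3/25) = 4 - 18/25 = 82/25 ≈ 3.2800)
(Q + D)**2 = (82/25 - 85)**2 = (-2043/25)**2 = 4173849/625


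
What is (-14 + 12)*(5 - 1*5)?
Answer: 0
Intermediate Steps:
(-14 + 12)*(5 - 1*5) = -2*(5 - 5) = -2*0 = 0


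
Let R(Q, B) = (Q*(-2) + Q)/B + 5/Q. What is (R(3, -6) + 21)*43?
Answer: 5977/6 ≈ 996.17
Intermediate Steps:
R(Q, B) = 5/Q - Q/B (R(Q, B) = (-2*Q + Q)/B + 5/Q = (-Q)/B + 5/Q = -Q/B + 5/Q = 5/Q - Q/B)
(R(3, -6) + 21)*43 = ((5/3 - 1*3/(-6)) + 21)*43 = ((5*(⅓) - 1*3*(-⅙)) + 21)*43 = ((5/3 + ½) + 21)*43 = (13/6 + 21)*43 = (139/6)*43 = 5977/6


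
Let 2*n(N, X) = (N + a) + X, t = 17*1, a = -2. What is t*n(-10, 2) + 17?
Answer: -68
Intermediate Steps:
t = 17
n(N, X) = -1 + N/2 + X/2 (n(N, X) = ((N - 2) + X)/2 = ((-2 + N) + X)/2 = (-2 + N + X)/2 = -1 + N/2 + X/2)
t*n(-10, 2) + 17 = 17*(-1 + (½)*(-10) + (½)*2) + 17 = 17*(-1 - 5 + 1) + 17 = 17*(-5) + 17 = -85 + 17 = -68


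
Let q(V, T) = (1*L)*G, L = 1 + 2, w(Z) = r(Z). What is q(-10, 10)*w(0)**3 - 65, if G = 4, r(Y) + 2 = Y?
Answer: -161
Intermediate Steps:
r(Y) = -2 + Y
w(Z) = -2 + Z
L = 3
q(V, T) = 12 (q(V, T) = (1*3)*4 = 3*4 = 12)
q(-10, 10)*w(0)**3 - 65 = 12*(-2 + 0)**3 - 65 = 12*(-2)**3 - 65 = 12*(-8) - 65 = -96 - 65 = -161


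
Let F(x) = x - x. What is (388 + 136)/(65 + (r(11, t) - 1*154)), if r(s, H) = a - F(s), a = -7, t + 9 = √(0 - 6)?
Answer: -131/24 ≈ -5.4583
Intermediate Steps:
t = -9 + I*√6 (t = -9 + √(0 - 6) = -9 + √(-6) = -9 + I*√6 ≈ -9.0 + 2.4495*I)
F(x) = 0
r(s, H) = -7 (r(s, H) = -7 - 1*0 = -7 + 0 = -7)
(388 + 136)/(65 + (r(11, t) - 1*154)) = (388 + 136)/(65 + (-7 - 1*154)) = 524/(65 + (-7 - 154)) = 524/(65 - 161) = 524/(-96) = 524*(-1/96) = -131/24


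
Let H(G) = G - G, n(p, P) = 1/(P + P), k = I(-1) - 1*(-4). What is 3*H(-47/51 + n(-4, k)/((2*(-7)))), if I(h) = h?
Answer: 0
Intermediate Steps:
k = 3 (k = -1 - 1*(-4) = -1 + 4 = 3)
n(p, P) = 1/(2*P)
H(G) = 0
3*H(-47/51 + n(-4, k)/((2*(-7)))) = 3*0 = 0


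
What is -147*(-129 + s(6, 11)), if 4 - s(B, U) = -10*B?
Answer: 9555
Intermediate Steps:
s(B, U) = 4 + 10*B (s(B, U) = 4 - (-10)*B = 4 + 10*B)
-147*(-129 + s(6, 11)) = -147*(-129 + (4 + 10*6)) = -147*(-129 + (4 + 60)) = -147*(-129 + 64) = -147*(-65) = 9555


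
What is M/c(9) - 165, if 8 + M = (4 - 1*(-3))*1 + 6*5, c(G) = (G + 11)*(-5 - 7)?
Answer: -39629/240 ≈ -165.12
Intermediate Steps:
c(G) = -132 - 12*G (c(G) = (11 + G)*(-12) = -132 - 12*G)
M = 29 (M = -8 + ((4 - 1*(-3))*1 + 6*5) = -8 + ((4 + 3)*1 + 30) = -8 + (7*1 + 30) = -8 + (7 + 30) = -8 + 37 = 29)
M/c(9) - 165 = 29/(-132 - 12*9) - 165 = 29/(-132 - 108) - 165 = 29/(-240) - 165 = -1/240*29 - 165 = -29/240 - 165 = -39629/240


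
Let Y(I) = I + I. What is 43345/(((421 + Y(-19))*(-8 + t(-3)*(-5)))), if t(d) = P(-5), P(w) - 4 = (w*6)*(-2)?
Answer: -43345/125624 ≈ -0.34504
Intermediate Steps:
P(w) = 4 - 12*w (P(w) = 4 + (w*6)*(-2) = 4 + (6*w)*(-2) = 4 - 12*w)
Y(I) = 2*I
t(d) = 64 (t(d) = 4 - 12*(-5) = 4 + 60 = 64)
43345/(((421 + Y(-19))*(-8 + t(-3)*(-5)))) = 43345/(((421 + 2*(-19))*(-8 + 64*(-5)))) = 43345/(((421 - 38)*(-8 - 320))) = 43345/((383*(-328))) = 43345/(-125624) = 43345*(-1/125624) = -43345/125624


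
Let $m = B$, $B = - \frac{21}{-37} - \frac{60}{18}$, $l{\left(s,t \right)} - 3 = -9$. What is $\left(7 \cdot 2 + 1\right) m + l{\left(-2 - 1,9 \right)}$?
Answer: $- \frac{1757}{37} \approx -47.487$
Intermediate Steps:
$l{\left(s,t \right)} = -6$ ($l{\left(s,t \right)} = 3 - 9 = -6$)
$B = - \frac{307}{111}$ ($B = \left(-21\right) \left(- \frac{1}{37}\right) - \frac{10}{3} = \frac{21}{37} - \frac{10}{3} = - \frac{307}{111} \approx -2.7658$)
$m = - \frac{307}{111} \approx -2.7658$
$\left(7 \cdot 2 + 1\right) m + l{\left(-2 - 1,9 \right)} = \left(7 \cdot 2 + 1\right) \left(- \frac{307}{111}\right) - 6 = \left(14 + 1\right) \left(- \frac{307}{111}\right) - 6 = 15 \left(- \frac{307}{111}\right) - 6 = - \frac{1535}{37} - 6 = - \frac{1757}{37}$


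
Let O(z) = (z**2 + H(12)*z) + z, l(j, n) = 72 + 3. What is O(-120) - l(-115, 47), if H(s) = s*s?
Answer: -3075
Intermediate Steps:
H(s) = s**2
l(j, n) = 75
O(z) = z**2 + 145*z (O(z) = (z**2 + 12**2*z) + z = (z**2 + 144*z) + z = z**2 + 145*z)
O(-120) - l(-115, 47) = -120*(145 - 120) - 1*75 = -120*25 - 75 = -3000 - 75 = -3075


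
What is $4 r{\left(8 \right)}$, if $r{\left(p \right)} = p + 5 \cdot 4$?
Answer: $112$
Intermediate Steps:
$r{\left(p \right)} = 20 + p$ ($r{\left(p \right)} = p + 20 = 20 + p$)
$4 r{\left(8 \right)} = 4 \left(20 + 8\right) = 4 \cdot 28 = 112$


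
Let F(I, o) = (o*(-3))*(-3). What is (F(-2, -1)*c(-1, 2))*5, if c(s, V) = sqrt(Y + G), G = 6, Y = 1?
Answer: -45*sqrt(7) ≈ -119.06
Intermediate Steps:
c(s, V) = sqrt(7) (c(s, V) = sqrt(1 + 6) = sqrt(7))
F(I, o) = 9*o (F(I, o) = -3*o*(-3) = 9*o)
(F(-2, -1)*c(-1, 2))*5 = ((9*(-1))*sqrt(7))*5 = -9*sqrt(7)*5 = -45*sqrt(7)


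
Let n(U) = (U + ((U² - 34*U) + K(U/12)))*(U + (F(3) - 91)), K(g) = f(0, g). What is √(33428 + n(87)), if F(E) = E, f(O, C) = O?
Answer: 13*√170 ≈ 169.50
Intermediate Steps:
K(g) = 0
n(U) = (-88 + U)*(U² - 33*U) (n(U) = (U + ((U² - 34*U) + 0))*(U + (3 - 91)) = (U + (U² - 34*U))*(U - 88) = (U² - 33*U)*(-88 + U) = (-88 + U)*(U² - 33*U))
√(33428 + n(87)) = √(33428 + 87*(2904 + 87² - 121*87)) = √(33428 + 87*(2904 + 7569 - 10527)) = √(33428 + 87*(-54)) = √(33428 - 4698) = √28730 = 13*√170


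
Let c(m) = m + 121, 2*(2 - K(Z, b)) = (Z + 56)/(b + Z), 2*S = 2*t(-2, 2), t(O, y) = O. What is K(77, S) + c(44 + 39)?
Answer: 30767/150 ≈ 205.11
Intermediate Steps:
S = -2 (S = (2*(-2))/2 = (½)*(-4) = -2)
K(Z, b) = 2 - (56 + Z)/(2*(Z + b)) (K(Z, b) = 2 - (Z + 56)/(2*(b + Z)) = 2 - (56 + Z)/(2*(Z + b)))
c(m) = 121 + m
K(77, S) + c(44 + 39) = (-28 + 2*(-2) + (3/2)*77)/(77 - 2) + (121 + (44 + 39)) = (-28 - 4 + 231/2)/75 + (121 + 83) = (1/75)*(167/2) + 204 = 167/150 + 204 = 30767/150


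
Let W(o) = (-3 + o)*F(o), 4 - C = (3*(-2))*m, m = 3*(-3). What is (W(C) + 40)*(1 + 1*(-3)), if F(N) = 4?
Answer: 344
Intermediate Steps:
m = -9
C = -50 (C = 4 - 3*(-2)*(-9) = 4 - (-6)*(-9) = 4 - 1*54 = 4 - 54 = -50)
W(o) = -12 + 4*o (W(o) = (-3 + o)*4 = -12 + 4*o)
(W(C) + 40)*(1 + 1*(-3)) = ((-12 + 4*(-50)) + 40)*(1 + 1*(-3)) = ((-12 - 200) + 40)*(1 - 3) = (-212 + 40)*(-2) = -172*(-2) = 344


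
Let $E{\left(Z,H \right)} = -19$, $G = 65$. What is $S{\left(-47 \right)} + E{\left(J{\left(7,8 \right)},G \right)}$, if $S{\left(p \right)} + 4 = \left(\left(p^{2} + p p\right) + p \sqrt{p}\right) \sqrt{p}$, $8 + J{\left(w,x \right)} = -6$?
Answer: $2186 + 4418 i \sqrt{47} \approx 2186.0 + 30288.0 i$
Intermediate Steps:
$J{\left(w,x \right)} = -14$ ($J{\left(w,x \right)} = -8 - 6 = -14$)
$S{\left(p \right)} = -4 + \sqrt{p} \left(p^{\frac{3}{2}} + 2 p^{2}\right)$ ($S{\left(p \right)} = -4 + \left(\left(p^{2} + p p\right) + p \sqrt{p}\right) \sqrt{p} = -4 + \left(\left(p^{2} + p^{2}\right) + p^{\frac{3}{2}}\right) \sqrt{p} = -4 + \left(2 p^{2} + p^{\frac{3}{2}}\right) \sqrt{p} = -4 + \left(p^{\frac{3}{2}} + 2 p^{2}\right) \sqrt{p} = -4 + \sqrt{p} \left(p^{\frac{3}{2}} + 2 p^{2}\right)$)
$S{\left(-47 \right)} + E{\left(J{\left(7,8 \right)},G \right)} = \left(-4 + \left(-47\right)^{2} + 2 \left(-47\right)^{\frac{5}{2}}\right) - 19 = \left(-4 + 2209 + 2 \cdot 2209 i \sqrt{47}\right) - 19 = \left(-4 + 2209 + 4418 i \sqrt{47}\right) - 19 = \left(2205 + 4418 i \sqrt{47}\right) - 19 = 2186 + 4418 i \sqrt{47}$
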